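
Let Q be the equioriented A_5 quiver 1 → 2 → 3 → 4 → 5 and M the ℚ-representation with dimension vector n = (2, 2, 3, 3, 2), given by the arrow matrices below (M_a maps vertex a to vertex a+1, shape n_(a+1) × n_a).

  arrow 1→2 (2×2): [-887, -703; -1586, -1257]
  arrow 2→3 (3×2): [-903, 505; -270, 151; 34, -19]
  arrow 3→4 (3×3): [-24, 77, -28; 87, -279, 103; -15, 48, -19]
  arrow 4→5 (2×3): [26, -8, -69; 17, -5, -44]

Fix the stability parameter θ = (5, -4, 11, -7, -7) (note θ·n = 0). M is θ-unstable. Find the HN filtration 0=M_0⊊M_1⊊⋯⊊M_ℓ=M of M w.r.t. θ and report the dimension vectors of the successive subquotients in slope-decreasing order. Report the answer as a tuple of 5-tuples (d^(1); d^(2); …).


Via rank(M_{q-1}∘⋯∘M_p): M ≅ I[1,5]^2, I[3,3], I[4,4].
μ_θ-semistable layers: μ^(1)=11; μ^(2)=-2/5; μ^(3)=-7

((0, 0, 1, 0, 0); (2, 2, 2, 2, 2); (0, 0, 0, 1, 0))


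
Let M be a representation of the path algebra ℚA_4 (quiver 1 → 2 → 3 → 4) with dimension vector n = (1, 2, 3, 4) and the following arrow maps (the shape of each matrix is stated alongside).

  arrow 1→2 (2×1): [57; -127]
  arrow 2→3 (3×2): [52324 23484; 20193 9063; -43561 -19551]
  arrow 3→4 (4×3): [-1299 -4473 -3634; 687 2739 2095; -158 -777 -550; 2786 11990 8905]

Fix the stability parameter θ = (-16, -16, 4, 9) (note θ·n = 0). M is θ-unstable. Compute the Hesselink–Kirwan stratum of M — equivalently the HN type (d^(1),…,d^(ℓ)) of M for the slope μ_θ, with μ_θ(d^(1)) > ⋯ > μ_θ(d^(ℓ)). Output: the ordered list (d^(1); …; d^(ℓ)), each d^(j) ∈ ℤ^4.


Barcode: M ≅ I[1,2], I[2,4], I[3,4]^2, I[4,4]. HN layers by μ_θ (3 steps, strictly decreasing):
  μ^(1)=9; μ^(2)=4; μ^(3)=-16

((0, 0, 0, 4); (0, 0, 3, 0); (1, 2, 0, 0))


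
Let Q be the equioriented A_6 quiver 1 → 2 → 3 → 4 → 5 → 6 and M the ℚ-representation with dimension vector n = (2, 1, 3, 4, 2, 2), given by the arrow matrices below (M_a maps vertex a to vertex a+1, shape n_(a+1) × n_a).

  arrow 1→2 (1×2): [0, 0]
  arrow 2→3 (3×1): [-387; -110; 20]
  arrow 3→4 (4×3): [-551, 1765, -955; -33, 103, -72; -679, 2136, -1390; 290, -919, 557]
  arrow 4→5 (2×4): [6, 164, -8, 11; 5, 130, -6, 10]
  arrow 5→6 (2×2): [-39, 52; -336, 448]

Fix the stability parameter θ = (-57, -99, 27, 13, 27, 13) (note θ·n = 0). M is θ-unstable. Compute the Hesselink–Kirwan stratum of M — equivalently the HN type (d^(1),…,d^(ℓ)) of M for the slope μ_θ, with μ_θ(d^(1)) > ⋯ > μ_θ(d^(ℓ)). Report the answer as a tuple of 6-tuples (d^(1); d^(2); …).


Interval decomposition of M: I[1,1]^2, I[2,6], I[3,4], I[3,5], I[4,4], I[6,6].
HN type (ℓ=5): μ^(1)=27; μ^(2)=20; μ^(3)=13; μ^(4)=-57; μ^(5)=-99

((0, 0, 0, 0, 1, 0); (0, 0, 3, 3, 1, 1); (0, 0, 0, 1, 0, 1); (2, 0, 0, 0, 0, 0); (0, 1, 0, 0, 0, 0))


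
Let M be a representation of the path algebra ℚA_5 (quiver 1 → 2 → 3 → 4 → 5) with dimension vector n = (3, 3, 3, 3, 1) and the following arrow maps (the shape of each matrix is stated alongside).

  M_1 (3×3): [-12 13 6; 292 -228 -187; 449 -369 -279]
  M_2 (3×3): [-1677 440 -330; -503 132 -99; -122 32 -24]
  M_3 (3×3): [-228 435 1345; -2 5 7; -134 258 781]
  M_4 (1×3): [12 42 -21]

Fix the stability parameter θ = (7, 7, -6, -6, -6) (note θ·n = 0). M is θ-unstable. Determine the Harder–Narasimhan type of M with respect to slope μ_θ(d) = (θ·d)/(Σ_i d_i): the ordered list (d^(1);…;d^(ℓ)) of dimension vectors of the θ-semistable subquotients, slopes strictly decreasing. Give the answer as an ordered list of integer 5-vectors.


Barcode: M ≅ I[1,2], I[1,4]^2, I[3,5]. HN layers by μ_θ (3 steps, strictly decreasing):
  μ^(1)=7; μ^(2)=1/2; μ^(3)=-6

((1, 1, 0, 0, 0); (2, 2, 2, 2, 0); (0, 0, 1, 1, 1))


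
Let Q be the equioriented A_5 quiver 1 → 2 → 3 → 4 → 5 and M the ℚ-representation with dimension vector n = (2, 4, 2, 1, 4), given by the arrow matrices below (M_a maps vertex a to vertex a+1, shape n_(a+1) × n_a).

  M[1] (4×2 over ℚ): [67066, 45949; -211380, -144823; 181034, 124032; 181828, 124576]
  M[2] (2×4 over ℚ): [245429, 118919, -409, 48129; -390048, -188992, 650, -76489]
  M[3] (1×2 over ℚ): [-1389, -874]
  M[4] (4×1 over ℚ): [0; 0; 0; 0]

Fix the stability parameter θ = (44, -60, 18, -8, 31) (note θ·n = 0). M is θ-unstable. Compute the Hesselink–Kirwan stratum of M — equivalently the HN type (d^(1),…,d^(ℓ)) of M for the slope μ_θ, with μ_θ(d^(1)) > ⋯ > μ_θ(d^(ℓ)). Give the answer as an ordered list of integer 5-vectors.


Via rank(M_{q-1}∘⋯∘M_p): M ≅ I[1,2]^2, I[2,3], I[2,4], I[5,5]^4.
μ_θ-semistable layers: μ^(1)=31; μ^(2)=18; μ^(3)=5; μ^(4)=-8; μ^(5)=-60

((0, 0, 0, 0, 4); (0, 0, 1, 0, 0); (0, 0, 1, 1, 0); (2, 2, 0, 0, 0); (0, 2, 0, 0, 0))


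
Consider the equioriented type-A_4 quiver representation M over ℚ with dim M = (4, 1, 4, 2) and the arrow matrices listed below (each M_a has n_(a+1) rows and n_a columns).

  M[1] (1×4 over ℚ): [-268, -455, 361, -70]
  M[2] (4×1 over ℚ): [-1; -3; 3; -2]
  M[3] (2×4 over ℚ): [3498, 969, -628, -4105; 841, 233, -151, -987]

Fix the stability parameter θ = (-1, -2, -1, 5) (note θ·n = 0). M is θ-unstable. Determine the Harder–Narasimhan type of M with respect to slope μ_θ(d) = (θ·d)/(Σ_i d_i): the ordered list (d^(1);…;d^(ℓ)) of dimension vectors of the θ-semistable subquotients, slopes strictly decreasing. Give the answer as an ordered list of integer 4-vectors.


Interval decomposition of M: I[1,1]^3, I[1,4], I[3,3]^2, I[3,4].
HN type (ℓ=3): μ^(1)=5; μ^(2)=-1; μ^(3)=-3/2

((0, 0, 0, 2); (3, 0, 4, 0); (1, 1, 0, 0))


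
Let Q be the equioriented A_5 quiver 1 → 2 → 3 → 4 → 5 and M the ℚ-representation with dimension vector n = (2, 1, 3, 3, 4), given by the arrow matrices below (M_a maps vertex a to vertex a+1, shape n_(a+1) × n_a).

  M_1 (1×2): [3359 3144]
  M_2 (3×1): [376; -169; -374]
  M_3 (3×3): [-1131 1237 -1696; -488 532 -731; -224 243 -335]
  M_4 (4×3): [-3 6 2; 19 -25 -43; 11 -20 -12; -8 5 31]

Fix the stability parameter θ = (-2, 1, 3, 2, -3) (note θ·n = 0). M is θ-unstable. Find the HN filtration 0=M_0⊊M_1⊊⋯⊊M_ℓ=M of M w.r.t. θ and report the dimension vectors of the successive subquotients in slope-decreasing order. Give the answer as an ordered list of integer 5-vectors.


Via rank(M_{q-1}∘⋯∘M_p): M ≅ I[1,1], I[1,5], I[3,4], I[3,5], I[5,5]^2.
μ_θ-semistable layers: μ^(1)=5/2; μ^(2)=3/4; μ^(3)=2/3; μ^(4)=-2; μ^(5)=-3

((0, 0, 1, 1, 0); (0, 1, 1, 1, 1); (0, 0, 1, 1, 1); (2, 0, 0, 0, 0); (0, 0, 0, 0, 2))


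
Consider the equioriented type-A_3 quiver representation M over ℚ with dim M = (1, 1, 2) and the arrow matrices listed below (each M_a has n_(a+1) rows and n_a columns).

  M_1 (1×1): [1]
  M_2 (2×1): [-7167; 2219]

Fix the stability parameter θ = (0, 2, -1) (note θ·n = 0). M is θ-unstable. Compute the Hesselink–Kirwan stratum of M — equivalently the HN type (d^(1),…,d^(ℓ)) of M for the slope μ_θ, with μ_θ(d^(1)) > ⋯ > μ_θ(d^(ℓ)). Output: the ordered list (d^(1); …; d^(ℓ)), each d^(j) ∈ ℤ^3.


Barcode: M ≅ I[1,3], I[3,3]. HN layers by μ_θ (3 steps, strictly decreasing):
  μ^(1)=1/2; μ^(2)=0; μ^(3)=-1

((0, 1, 1); (1, 0, 0); (0, 0, 1))


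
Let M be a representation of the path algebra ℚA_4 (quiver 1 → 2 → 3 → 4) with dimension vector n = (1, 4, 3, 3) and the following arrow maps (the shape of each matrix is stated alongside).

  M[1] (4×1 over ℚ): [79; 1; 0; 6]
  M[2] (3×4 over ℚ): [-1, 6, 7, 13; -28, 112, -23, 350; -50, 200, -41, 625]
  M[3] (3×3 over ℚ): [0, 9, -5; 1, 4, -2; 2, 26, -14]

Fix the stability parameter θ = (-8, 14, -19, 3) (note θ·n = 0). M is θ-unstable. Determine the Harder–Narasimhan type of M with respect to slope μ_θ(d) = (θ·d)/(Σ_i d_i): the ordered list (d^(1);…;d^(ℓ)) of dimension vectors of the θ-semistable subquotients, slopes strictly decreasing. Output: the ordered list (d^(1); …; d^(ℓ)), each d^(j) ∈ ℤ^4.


Via rank(M_{q-1}∘⋯∘M_p): M ≅ I[1,4], I[2,2], I[2,3], I[2,4], I[4,4].
μ_θ-semistable layers: μ^(1)=14; μ^(2)=3; μ^(3)=-5/2; μ^(4)=-8

((0, 1, 0, 0); (0, 0, 0, 3); (0, 3, 3, 0); (1, 0, 0, 0))


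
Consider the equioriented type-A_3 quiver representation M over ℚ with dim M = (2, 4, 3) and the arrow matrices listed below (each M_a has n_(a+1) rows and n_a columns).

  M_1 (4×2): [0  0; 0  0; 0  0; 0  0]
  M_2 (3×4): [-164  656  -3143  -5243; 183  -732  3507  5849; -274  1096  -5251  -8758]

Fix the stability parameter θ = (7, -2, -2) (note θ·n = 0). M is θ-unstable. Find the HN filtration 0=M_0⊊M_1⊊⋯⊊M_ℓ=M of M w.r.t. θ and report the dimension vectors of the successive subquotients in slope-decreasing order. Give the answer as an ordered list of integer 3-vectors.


Via rank(M_{q-1}∘⋯∘M_p): M ≅ I[1,1]^2, I[2,2], I[2,3]^3.
μ_θ-semistable layers: μ^(1)=7; μ^(2)=-2

((2, 0, 0); (0, 4, 3))


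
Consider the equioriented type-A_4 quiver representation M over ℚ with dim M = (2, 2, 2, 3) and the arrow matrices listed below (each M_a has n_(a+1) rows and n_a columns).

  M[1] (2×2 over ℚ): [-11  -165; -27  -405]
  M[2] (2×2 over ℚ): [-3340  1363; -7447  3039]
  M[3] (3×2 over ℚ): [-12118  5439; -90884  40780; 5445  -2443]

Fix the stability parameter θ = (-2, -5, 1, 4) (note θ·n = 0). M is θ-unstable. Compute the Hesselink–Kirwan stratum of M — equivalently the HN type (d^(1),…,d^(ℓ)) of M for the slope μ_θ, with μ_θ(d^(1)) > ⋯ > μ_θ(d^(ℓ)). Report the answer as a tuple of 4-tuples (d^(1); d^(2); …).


Via rank(M_{q-1}∘⋯∘M_p): M ≅ I[1,1], I[1,4], I[2,4], I[4,4].
μ_θ-semistable layers: μ^(1)=4; μ^(2)=1; μ^(3)=-2; μ^(4)=-7/2; μ^(5)=-5

((0, 0, 0, 3); (0, 0, 2, 0); (1, 0, 0, 0); (1, 1, 0, 0); (0, 1, 0, 0))


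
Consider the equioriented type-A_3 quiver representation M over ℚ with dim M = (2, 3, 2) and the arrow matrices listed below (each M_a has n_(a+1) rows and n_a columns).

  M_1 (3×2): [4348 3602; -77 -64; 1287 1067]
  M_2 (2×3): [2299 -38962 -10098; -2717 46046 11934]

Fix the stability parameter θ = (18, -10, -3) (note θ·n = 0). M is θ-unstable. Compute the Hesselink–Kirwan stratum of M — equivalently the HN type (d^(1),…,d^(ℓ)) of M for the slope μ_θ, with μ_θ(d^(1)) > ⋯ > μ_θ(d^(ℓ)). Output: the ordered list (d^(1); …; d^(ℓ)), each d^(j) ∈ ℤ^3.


Interval decomposition of M: I[1,2]^2, I[2,3], I[3,3].
HN type (ℓ=3): μ^(1)=4; μ^(2)=-3; μ^(3)=-10

((2, 2, 0); (0, 0, 2); (0, 1, 0))


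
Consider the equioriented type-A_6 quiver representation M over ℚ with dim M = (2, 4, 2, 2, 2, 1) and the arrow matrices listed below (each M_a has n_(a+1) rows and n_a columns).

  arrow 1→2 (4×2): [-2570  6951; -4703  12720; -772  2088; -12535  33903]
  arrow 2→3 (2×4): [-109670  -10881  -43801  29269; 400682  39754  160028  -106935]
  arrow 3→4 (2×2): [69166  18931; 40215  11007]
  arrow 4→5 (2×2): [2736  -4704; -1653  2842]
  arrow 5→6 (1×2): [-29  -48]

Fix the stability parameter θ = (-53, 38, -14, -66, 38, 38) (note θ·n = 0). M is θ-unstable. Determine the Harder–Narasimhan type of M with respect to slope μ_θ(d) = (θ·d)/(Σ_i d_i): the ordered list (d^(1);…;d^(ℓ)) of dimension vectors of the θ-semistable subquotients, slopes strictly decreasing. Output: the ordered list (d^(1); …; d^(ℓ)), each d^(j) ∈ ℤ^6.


Interval decomposition of M: I[1,4], I[1,5], I[2,2]^2, I[5,6].
HN type (ℓ=3): μ^(1)=38; μ^(2)=-14; μ^(3)=-53

((0, 2, 0, 0, 2, 1); (0, 2, 2, 2, 0, 0); (2, 0, 0, 0, 0, 0))


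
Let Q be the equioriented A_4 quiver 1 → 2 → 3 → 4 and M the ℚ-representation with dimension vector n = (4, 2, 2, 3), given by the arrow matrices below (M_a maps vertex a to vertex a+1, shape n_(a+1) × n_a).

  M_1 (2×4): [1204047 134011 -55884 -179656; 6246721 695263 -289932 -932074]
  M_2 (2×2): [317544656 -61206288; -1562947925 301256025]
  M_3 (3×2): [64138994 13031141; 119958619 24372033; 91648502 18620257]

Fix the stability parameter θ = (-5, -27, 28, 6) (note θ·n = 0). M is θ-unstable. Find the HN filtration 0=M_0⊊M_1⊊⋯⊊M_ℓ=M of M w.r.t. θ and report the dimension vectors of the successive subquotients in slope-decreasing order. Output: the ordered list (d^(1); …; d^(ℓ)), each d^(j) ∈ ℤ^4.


Via rank(M_{q-1}∘⋯∘M_p): M ≅ I[1,1]^2, I[1,2], I[1,4], I[3,4], I[4,4].
μ_θ-semistable layers: μ^(1)=17; μ^(2)=6; μ^(3)=-5; μ^(4)=-16

((0, 0, 2, 2); (0, 0, 0, 1); (2, 0, 0, 0); (2, 2, 0, 0))


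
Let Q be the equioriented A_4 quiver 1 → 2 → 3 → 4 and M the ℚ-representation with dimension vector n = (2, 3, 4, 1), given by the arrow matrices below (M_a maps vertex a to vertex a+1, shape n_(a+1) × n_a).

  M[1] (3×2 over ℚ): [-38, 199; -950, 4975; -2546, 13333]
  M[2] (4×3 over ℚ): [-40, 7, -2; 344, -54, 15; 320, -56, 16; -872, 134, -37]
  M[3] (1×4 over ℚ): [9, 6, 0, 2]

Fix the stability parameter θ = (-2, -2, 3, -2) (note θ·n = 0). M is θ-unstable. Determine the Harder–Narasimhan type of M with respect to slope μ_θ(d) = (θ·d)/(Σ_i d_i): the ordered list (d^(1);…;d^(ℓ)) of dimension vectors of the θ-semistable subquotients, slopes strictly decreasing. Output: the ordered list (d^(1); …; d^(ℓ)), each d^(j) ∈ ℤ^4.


Interval decomposition of M: I[1,1], I[1,4], I[2,2], I[2,3], I[3,3]^2.
HN type (ℓ=3): μ^(1)=3; μ^(2)=1/2; μ^(3)=-2

((0, 0, 3, 0); (0, 0, 1, 1); (2, 3, 0, 0))


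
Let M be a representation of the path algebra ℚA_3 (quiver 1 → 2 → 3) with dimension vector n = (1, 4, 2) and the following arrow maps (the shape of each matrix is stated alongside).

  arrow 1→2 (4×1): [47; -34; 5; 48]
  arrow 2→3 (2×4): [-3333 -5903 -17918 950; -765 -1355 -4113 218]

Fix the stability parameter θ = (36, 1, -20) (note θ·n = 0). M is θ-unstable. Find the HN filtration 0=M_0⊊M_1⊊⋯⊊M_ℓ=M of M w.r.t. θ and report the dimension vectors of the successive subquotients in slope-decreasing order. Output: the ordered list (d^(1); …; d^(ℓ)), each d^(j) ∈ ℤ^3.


Interval decomposition of M: I[1,3], I[2,2]^2, I[2,3].
HN type (ℓ=3): μ^(1)=17/3; μ^(2)=1; μ^(3)=-19/2

((1, 1, 1); (0, 2, 0); (0, 1, 1))


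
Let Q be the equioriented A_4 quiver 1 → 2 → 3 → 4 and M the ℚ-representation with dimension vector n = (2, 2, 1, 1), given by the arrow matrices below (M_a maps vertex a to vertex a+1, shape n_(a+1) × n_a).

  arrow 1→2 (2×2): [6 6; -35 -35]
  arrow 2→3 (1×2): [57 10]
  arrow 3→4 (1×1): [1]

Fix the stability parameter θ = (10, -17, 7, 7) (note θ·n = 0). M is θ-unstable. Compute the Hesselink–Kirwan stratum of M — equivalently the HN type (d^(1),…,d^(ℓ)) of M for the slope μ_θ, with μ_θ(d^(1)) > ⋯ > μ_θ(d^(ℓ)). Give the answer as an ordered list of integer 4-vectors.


Via rank(M_{q-1}∘⋯∘M_p): M ≅ I[1,1], I[1,4], I[2,2].
μ_θ-semistable layers: μ^(1)=10; μ^(2)=7; μ^(3)=-7/2; μ^(4)=-17

((1, 0, 0, 0); (0, 0, 1, 1); (1, 1, 0, 0); (0, 1, 0, 0))


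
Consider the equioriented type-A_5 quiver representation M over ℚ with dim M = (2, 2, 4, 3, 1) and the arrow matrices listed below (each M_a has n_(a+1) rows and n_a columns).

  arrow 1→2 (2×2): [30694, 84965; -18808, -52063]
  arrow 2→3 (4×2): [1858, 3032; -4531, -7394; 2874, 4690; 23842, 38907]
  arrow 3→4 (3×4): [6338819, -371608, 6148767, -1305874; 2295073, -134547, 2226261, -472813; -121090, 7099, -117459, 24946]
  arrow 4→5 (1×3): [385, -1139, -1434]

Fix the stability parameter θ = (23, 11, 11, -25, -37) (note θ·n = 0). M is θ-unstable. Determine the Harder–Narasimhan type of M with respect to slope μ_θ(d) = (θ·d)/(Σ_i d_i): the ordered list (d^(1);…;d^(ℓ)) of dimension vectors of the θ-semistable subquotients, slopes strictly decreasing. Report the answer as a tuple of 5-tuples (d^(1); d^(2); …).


Via rank(M_{q-1}∘⋯∘M_p): M ≅ I[1,4], I[1,5], I[3,3], I[3,4].
μ_θ-semistable layers: μ^(1)=11; μ^(2)=5; μ^(3)=-17/5; μ^(4)=-7

((0, 0, 1, 0, 0); (1, 1, 1, 1, 0); (1, 1, 1, 1, 1); (0, 0, 1, 1, 0))


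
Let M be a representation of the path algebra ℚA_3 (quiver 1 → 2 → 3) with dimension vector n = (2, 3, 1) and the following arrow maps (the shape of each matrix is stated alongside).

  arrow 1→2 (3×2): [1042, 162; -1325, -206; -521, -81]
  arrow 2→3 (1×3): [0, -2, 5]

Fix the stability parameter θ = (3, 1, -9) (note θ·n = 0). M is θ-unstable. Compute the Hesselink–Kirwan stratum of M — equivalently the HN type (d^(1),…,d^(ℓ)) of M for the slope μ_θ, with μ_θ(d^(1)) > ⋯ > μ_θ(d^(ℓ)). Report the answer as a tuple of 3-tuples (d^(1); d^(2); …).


Via rank(M_{q-1}∘⋯∘M_p): M ≅ I[1,2], I[1,3], I[2,2].
μ_θ-semistable layers: μ^(1)=2; μ^(2)=1; μ^(3)=-5/3

((1, 1, 0); (0, 1, 0); (1, 1, 1))


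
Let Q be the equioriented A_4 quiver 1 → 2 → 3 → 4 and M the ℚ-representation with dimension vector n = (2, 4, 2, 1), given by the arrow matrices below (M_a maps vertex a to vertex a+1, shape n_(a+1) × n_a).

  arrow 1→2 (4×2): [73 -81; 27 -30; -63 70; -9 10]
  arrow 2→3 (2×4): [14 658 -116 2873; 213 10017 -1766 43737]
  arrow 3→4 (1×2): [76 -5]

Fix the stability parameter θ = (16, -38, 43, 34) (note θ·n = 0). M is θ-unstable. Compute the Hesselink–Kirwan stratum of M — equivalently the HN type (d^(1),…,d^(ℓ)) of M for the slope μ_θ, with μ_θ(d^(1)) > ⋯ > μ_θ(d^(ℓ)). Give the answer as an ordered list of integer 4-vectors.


Interval decomposition of M: I[1,3], I[1,4], I[2,2]^2.
HN type (ℓ=4): μ^(1)=43; μ^(2)=77/2; μ^(3)=-11; μ^(4)=-38

((0, 0, 1, 0); (0, 0, 1, 1); (2, 2, 0, 0); (0, 2, 0, 0))


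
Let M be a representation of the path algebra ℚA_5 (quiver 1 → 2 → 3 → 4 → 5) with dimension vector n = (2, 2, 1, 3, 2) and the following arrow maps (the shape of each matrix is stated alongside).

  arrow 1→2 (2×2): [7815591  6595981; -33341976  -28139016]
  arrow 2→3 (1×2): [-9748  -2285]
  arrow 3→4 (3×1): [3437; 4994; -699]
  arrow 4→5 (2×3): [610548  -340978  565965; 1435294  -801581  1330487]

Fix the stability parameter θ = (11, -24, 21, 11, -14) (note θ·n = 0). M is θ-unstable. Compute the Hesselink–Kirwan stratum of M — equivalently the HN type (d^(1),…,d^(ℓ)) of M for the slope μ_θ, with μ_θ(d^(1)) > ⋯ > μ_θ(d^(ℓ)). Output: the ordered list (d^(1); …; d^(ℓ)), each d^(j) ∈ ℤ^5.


Interval decomposition of M: I[1,1], I[1,5], I[2,2], I[4,4], I[4,5].
HN type (ℓ=5): μ^(1)=11; μ^(2)=6; μ^(3)=-3/2; μ^(4)=-13/2; μ^(5)=-24

((1, 0, 0, 1, 0); (0, 0, 1, 1, 1); (0, 0, 0, 1, 1); (1, 1, 0, 0, 0); (0, 1, 0, 0, 0))


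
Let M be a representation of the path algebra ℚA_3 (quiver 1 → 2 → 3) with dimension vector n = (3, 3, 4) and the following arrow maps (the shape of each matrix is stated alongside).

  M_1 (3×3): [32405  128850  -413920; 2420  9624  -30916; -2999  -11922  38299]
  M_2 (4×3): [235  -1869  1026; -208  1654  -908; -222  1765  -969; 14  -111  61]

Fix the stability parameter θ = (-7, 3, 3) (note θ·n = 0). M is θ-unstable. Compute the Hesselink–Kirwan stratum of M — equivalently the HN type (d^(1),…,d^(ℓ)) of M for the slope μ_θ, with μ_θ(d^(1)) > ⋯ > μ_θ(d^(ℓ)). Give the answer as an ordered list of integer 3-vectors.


Barcode: M ≅ I[1,1], I[1,3]^2, I[2,3], I[3,3]. HN layers by μ_θ (2 steps, strictly decreasing):
  μ^(1)=3; μ^(2)=-7

((0, 3, 4); (3, 0, 0))


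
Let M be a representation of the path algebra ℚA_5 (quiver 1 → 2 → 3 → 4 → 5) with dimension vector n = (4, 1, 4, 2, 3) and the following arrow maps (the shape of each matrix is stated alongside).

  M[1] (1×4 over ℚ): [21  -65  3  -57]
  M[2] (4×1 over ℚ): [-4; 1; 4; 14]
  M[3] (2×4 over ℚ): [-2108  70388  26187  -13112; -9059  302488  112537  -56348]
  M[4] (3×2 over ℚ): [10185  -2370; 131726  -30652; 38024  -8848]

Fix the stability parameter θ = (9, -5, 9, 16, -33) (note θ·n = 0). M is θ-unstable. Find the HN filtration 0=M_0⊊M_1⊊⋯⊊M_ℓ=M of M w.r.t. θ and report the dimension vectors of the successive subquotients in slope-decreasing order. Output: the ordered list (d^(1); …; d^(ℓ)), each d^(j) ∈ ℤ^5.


Barcode: M ≅ I[1,1]^3, I[1,3], I[3,3], I[3,4], I[3,5], I[5,5]^2. HN layers by μ_θ (5 steps, strictly decreasing):
  μ^(1)=16; μ^(2)=9; μ^(3)=2; μ^(4)=-8/3; μ^(5)=-33

((0, 0, 0, 1, 0); (3, 0, 3, 0, 0); (1, 1, 0, 0, 0); (0, 0, 1, 1, 1); (0, 0, 0, 0, 2))


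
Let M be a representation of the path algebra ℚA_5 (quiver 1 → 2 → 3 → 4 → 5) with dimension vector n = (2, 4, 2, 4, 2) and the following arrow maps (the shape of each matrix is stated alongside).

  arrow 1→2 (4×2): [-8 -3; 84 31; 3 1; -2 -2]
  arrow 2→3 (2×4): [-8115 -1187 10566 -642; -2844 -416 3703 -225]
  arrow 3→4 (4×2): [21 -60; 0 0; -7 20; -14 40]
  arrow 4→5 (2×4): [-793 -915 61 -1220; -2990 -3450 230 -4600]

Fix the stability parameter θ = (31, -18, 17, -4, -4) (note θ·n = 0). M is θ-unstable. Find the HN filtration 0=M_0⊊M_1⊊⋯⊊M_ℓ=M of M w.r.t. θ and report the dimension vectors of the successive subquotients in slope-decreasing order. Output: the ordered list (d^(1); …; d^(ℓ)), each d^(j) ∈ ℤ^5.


Barcode: M ≅ I[1,2], I[1,4], I[2,2], I[2,3], I[4,4]^2, I[4,5], I[5,5]. HN layers by μ_θ (4 steps, strictly decreasing):
  μ^(1)=17; μ^(2)=13/2; μ^(3)=-4; μ^(4)=-18

((0, 0, 1, 0, 0); (2, 2, 1, 1, 0); (0, 0, 0, 3, 2); (0, 2, 0, 0, 0))


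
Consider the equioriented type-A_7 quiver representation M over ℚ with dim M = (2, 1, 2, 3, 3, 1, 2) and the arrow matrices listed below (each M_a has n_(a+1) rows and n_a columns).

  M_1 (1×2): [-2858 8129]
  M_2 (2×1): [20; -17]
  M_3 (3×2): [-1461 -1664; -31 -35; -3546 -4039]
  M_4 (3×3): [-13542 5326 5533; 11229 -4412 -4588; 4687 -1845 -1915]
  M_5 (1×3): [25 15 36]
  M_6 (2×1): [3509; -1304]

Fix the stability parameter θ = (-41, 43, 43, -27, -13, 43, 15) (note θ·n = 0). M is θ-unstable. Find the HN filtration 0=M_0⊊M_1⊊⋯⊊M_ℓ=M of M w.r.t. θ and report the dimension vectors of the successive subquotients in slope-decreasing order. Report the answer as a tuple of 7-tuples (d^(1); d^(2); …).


Barcode: M ≅ I[1,1], I[1,7], I[3,5], I[4,5], I[7,7]. HN layers by μ_θ (7 steps, strictly decreasing):
  μ^(1)=29; μ^(2)=15; μ^(3)=23/2; μ^(4)=1; μ^(5)=-13; μ^(6)=-27; μ^(7)=-41

((0, 0, 0, 0, 0, 1, 1); (0, 0, 0, 0, 0, 0, 1); (0, 1, 1, 1, 1, 0, 0); (0, 0, 1, 1, 1, 0, 0); (0, 0, 0, 0, 1, 0, 0); (0, 0, 0, 1, 0, 0, 0); (2, 0, 0, 0, 0, 0, 0))


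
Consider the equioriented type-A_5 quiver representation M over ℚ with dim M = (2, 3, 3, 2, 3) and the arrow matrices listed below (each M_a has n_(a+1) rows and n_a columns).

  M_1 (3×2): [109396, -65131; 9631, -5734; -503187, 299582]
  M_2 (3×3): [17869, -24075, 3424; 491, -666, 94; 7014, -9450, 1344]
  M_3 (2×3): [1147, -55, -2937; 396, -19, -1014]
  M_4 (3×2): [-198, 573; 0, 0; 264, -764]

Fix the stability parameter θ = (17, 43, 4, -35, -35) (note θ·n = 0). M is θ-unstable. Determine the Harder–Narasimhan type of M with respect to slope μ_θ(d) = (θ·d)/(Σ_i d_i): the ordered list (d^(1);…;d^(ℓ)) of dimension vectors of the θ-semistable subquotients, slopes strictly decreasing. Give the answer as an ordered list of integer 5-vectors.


Barcode: M ≅ I[1,4], I[1,5], I[2,2], I[3,3], I[5,5]^2. HN layers by μ_θ (5 steps, strictly decreasing):
  μ^(1)=43; μ^(2)=29/4; μ^(3)=4; μ^(4)=-6/5; μ^(5)=-35

((0, 1, 0, 0, 0); (1, 1, 1, 1, 0); (0, 0, 1, 0, 0); (1, 1, 1, 1, 1); (0, 0, 0, 0, 2))


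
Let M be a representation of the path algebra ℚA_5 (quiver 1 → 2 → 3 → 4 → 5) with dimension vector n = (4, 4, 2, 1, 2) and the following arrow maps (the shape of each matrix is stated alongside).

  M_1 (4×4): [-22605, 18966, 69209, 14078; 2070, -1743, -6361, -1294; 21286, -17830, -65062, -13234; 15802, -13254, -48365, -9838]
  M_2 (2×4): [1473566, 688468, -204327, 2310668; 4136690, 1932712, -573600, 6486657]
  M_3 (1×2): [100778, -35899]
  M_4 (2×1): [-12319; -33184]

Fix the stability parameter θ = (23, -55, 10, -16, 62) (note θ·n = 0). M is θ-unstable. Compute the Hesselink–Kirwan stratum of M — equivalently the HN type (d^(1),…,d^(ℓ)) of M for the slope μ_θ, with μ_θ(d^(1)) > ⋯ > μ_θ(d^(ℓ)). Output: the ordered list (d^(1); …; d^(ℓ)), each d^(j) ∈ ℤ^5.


Interval decomposition of M: I[1,2]^2, I[1,3], I[1,5], I[5,5].
HN type (ℓ=4): μ^(1)=62; μ^(2)=10; μ^(3)=-3; μ^(4)=-16

((0, 0, 0, 0, 2); (0, 0, 1, 0, 0); (0, 0, 1, 1, 0); (4, 4, 0, 0, 0))


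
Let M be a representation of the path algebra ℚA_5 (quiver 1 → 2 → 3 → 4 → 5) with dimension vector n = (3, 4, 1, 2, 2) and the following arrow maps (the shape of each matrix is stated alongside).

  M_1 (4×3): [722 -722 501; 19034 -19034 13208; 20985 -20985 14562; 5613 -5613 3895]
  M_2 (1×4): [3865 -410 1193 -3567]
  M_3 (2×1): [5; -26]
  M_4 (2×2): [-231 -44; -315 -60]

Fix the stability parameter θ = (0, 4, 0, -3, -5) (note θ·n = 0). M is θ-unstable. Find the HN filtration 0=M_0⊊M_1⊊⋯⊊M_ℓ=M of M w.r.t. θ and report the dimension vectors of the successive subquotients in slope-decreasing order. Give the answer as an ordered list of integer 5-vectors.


Via rank(M_{q-1}∘⋯∘M_p): M ≅ I[1,1], I[1,2], I[1,5], I[2,2]^2, I[4,4], I[5,5].
μ_θ-semistable layers: μ^(1)=4; μ^(2)=0; μ^(3)=-4/5; μ^(4)=-3; μ^(5)=-5

((0, 3, 0, 0, 0); (2, 0, 0, 0, 0); (1, 1, 1, 1, 1); (0, 0, 0, 1, 0); (0, 0, 0, 0, 1))


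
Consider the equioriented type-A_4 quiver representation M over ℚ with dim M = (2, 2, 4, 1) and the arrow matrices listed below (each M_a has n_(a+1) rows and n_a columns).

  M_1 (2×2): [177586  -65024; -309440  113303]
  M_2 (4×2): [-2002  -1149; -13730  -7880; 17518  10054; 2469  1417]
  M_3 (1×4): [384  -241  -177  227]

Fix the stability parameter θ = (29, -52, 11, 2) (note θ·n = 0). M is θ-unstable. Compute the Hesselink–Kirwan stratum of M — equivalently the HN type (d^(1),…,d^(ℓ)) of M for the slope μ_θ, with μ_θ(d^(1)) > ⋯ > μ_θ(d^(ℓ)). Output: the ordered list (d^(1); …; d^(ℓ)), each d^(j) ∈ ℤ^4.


Interval decomposition of M: I[1,3], I[1,4], I[3,3]^2.
HN type (ℓ=3): μ^(1)=11; μ^(2)=13/2; μ^(3)=-23/2

((0, 0, 3, 0); (0, 0, 1, 1); (2, 2, 0, 0))


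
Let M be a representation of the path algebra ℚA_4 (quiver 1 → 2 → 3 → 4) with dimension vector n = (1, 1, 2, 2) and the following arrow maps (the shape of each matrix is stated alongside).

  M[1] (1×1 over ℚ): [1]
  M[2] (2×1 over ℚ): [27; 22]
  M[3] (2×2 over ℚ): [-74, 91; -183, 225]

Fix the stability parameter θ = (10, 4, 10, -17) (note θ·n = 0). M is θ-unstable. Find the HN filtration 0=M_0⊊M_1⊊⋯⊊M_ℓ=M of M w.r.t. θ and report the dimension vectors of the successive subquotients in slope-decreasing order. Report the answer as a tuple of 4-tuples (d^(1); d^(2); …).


Interval decomposition of M: I[1,4], I[3,4].
HN type (ℓ=2): μ^(1)=7/4; μ^(2)=-7/2

((1, 1, 1, 1); (0, 0, 1, 1))


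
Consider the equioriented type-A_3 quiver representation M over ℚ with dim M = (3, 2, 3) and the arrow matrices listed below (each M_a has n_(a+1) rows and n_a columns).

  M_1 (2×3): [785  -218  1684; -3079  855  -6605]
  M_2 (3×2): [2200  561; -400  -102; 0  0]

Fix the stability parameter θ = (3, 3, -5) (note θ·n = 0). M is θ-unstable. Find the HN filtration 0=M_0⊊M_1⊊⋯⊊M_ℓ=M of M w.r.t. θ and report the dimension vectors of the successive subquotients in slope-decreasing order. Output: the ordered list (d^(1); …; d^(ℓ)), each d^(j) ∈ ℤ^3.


Interval decomposition of M: I[1,1], I[1,2], I[1,3], I[3,3]^2.
HN type (ℓ=3): μ^(1)=3; μ^(2)=1/3; μ^(3)=-5

((2, 1, 0); (1, 1, 1); (0, 0, 2))


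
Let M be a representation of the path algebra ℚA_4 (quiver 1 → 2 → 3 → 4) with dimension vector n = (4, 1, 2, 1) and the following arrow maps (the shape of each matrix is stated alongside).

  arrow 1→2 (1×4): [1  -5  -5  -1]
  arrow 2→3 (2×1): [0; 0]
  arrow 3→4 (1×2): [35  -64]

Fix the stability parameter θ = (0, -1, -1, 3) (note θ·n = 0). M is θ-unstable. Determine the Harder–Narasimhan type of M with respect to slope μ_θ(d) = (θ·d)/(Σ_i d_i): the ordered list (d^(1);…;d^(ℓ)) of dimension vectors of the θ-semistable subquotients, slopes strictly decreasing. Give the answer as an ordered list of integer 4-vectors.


Interval decomposition of M: I[1,1]^3, I[1,2], I[3,3], I[3,4].
HN type (ℓ=4): μ^(1)=3; μ^(2)=0; μ^(3)=-1/2; μ^(4)=-1

((0, 0, 0, 1); (3, 0, 0, 0); (1, 1, 0, 0); (0, 0, 2, 0))


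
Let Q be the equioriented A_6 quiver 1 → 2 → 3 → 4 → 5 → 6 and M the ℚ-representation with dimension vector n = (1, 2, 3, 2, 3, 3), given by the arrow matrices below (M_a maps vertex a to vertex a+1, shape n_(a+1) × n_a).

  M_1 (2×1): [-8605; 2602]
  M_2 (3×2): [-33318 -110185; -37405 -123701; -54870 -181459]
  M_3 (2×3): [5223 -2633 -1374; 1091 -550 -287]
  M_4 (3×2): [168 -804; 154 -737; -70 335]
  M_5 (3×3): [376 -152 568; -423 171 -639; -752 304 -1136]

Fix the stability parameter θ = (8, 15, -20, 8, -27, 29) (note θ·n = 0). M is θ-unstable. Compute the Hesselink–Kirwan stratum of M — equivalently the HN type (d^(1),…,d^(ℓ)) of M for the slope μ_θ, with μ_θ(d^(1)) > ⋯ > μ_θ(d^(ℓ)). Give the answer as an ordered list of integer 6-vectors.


Via rank(M_{q-1}∘⋯∘M_p): M ≅ I[1,4], I[2,3], I[3,5], I[5,5], I[5,6], I[6,6]^2.
μ_θ-semistable layers: μ^(1)=29; μ^(2)=8; μ^(3)=1; μ^(4)=-5/2; μ^(5)=-19/2; μ^(6)=-20; μ^(7)=-27

((0, 0, 0, 0, 0, 3); (0, 0, 0, 1, 0, 0); (1, 1, 1, 0, 0, 0); (0, 1, 1, 0, 0, 0); (0, 0, 0, 1, 1, 0); (0, 0, 1, 0, 0, 0); (0, 0, 0, 0, 2, 0))


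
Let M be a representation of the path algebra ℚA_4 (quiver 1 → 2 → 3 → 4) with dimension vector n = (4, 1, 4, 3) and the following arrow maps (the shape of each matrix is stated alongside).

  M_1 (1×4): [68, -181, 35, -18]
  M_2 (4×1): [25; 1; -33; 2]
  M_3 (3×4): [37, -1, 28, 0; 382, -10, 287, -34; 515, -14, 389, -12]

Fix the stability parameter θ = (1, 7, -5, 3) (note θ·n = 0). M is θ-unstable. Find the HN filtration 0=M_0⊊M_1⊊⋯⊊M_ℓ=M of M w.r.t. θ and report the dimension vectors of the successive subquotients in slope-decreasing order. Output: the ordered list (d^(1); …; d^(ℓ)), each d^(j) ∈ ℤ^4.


Barcode: M ≅ I[1,1]^3, I[1,4], I[3,3], I[3,4]^2. HN layers by μ_θ (3 steps, strictly decreasing):
  μ^(1)=3; μ^(2)=1; μ^(3)=-5

((0, 0, 0, 3); (4, 1, 1, 0); (0, 0, 3, 0))


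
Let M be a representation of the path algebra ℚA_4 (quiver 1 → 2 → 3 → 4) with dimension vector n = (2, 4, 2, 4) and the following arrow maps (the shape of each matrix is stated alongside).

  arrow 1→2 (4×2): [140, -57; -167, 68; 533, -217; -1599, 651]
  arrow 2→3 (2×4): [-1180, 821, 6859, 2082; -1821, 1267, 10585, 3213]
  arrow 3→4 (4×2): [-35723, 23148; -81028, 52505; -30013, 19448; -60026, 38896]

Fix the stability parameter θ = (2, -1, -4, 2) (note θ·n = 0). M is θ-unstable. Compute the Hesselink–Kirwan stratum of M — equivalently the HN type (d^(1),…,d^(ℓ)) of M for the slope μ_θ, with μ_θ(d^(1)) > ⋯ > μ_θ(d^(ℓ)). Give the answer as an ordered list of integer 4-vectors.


Via rank(M_{q-1}∘⋯∘M_p): M ≅ I[1,4]^2, I[2,2]^2, I[4,4]^2.
μ_θ-semistable layers: μ^(1)=2; μ^(2)=-1

((0, 0, 0, 4); (2, 4, 2, 0))


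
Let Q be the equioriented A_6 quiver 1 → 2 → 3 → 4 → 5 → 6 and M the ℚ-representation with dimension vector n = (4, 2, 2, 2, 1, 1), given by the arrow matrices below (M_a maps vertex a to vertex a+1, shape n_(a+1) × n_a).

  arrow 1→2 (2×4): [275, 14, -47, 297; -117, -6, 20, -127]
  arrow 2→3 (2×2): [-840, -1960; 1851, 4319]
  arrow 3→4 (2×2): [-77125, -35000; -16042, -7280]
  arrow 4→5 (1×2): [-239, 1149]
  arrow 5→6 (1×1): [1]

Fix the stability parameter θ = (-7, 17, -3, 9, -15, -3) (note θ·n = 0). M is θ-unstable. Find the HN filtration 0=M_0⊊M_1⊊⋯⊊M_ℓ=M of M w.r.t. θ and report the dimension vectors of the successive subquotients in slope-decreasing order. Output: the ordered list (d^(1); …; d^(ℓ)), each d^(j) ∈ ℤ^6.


Via rank(M_{q-1}∘⋯∘M_p): M ≅ I[1,1]^2, I[1,2], I[1,3], I[3,6], I[4,4].
μ_θ-semistable layers: μ^(1)=17; μ^(2)=9; μ^(3)=7; μ^(4)=-3; μ^(5)=-7

((0, 1, 0, 0, 0, 0); (0, 0, 0, 1, 0, 0); (0, 1, 1, 0, 0, 0); (0, 0, 1, 1, 1, 1); (4, 0, 0, 0, 0, 0))


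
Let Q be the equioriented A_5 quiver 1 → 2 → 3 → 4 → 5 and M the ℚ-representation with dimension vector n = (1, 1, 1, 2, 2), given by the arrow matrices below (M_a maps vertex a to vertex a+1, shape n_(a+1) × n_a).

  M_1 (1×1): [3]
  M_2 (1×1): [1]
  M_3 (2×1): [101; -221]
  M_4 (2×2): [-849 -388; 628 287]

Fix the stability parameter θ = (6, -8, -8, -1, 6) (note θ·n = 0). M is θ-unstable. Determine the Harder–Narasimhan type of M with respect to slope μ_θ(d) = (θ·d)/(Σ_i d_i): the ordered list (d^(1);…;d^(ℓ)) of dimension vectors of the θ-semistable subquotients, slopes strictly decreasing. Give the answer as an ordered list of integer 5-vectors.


Via rank(M_{q-1}∘⋯∘M_p): M ≅ I[1,5], I[4,5].
μ_θ-semistable layers: μ^(1)=6; μ^(2)=-1; μ^(3)=-10/3

((0, 0, 0, 0, 2); (0, 0, 0, 2, 0); (1, 1, 1, 0, 0))


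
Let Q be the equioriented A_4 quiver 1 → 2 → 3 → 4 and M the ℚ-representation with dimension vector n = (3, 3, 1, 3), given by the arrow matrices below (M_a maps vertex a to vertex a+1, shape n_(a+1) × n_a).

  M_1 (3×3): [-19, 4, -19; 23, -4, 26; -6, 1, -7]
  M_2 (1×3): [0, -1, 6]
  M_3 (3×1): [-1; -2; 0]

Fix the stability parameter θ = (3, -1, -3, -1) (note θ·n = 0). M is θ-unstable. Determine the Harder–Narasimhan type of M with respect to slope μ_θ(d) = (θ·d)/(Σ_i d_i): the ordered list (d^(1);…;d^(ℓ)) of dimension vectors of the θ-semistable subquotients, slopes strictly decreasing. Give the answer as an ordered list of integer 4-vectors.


Interval decomposition of M: I[1,2]^2, I[1,4], I[4,4]^2.
HN type (ℓ=3): μ^(1)=1; μ^(2)=-1/2; μ^(3)=-1

((2, 2, 0, 0); (1, 1, 1, 1); (0, 0, 0, 2))


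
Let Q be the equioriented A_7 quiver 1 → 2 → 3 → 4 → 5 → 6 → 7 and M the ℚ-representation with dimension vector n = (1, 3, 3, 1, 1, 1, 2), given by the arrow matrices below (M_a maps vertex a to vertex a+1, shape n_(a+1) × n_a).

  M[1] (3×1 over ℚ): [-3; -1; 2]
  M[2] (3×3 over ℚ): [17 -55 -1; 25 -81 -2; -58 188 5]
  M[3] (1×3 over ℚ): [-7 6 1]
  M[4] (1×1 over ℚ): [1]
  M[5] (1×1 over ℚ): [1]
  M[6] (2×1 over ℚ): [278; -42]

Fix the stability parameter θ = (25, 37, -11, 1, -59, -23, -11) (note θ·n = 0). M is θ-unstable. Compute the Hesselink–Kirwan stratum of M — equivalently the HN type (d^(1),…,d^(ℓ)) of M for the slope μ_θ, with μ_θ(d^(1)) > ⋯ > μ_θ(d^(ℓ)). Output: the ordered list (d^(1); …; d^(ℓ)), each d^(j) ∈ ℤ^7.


Barcode: M ≅ I[1,7], I[2,2], I[2,3], I[3,3], I[7,7]. HN layers by μ_θ (4 steps, strictly decreasing):
  μ^(1)=37; μ^(2)=13; μ^(3)=-41/7; μ^(4)=-11

((0, 1, 0, 0, 0, 0, 0); (0, 1, 1, 0, 0, 0, 0); (1, 1, 1, 1, 1, 1, 1); (0, 0, 1, 0, 0, 0, 1))


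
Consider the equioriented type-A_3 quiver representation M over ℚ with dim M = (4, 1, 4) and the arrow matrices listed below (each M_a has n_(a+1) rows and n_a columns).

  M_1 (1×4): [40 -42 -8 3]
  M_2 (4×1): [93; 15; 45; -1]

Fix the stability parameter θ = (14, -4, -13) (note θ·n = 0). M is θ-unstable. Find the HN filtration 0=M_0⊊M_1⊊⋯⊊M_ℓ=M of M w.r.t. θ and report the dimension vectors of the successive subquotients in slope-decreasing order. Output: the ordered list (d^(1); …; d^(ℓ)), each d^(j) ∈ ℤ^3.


Via rank(M_{q-1}∘⋯∘M_p): M ≅ I[1,1]^3, I[1,3], I[3,3]^3.
μ_θ-semistable layers: μ^(1)=14; μ^(2)=-1; μ^(3)=-13

((3, 0, 0); (1, 1, 1); (0, 0, 3))


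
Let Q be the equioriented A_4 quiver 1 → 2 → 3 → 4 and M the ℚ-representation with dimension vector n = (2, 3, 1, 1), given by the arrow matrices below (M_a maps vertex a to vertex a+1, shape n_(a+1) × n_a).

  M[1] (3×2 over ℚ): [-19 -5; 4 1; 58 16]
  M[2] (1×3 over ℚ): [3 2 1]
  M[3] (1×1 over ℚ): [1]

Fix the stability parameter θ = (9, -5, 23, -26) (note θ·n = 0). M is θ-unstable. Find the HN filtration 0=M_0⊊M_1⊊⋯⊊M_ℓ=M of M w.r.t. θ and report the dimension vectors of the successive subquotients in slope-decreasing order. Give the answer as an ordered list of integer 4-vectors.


Barcode: M ≅ I[1,2], I[1,4], I[2,2]. HN layers by μ_θ (3 steps, strictly decreasing):
  μ^(1)=2; μ^(2)=1/4; μ^(3)=-5

((1, 1, 0, 0); (1, 1, 1, 1); (0, 1, 0, 0))


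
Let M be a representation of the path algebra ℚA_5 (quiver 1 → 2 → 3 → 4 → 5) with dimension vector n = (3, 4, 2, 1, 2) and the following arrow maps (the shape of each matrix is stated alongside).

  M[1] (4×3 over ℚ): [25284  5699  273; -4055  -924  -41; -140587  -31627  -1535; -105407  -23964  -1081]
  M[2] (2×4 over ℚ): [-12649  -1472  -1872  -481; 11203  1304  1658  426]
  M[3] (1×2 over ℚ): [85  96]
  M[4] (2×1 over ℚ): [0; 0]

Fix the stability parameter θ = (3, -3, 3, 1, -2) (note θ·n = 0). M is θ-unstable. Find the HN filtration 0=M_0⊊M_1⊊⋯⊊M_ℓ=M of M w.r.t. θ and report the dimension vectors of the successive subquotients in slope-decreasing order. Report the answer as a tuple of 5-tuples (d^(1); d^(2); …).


Barcode: M ≅ I[1,2], I[1,3], I[1,4], I[2,2], I[5,5]^2. HN layers by μ_θ (5 steps, strictly decreasing):
  μ^(1)=3; μ^(2)=2; μ^(3)=0; μ^(4)=-2; μ^(5)=-3

((0, 0, 1, 0, 0); (0, 0, 1, 1, 0); (3, 3, 0, 0, 0); (0, 0, 0, 0, 2); (0, 1, 0, 0, 0))


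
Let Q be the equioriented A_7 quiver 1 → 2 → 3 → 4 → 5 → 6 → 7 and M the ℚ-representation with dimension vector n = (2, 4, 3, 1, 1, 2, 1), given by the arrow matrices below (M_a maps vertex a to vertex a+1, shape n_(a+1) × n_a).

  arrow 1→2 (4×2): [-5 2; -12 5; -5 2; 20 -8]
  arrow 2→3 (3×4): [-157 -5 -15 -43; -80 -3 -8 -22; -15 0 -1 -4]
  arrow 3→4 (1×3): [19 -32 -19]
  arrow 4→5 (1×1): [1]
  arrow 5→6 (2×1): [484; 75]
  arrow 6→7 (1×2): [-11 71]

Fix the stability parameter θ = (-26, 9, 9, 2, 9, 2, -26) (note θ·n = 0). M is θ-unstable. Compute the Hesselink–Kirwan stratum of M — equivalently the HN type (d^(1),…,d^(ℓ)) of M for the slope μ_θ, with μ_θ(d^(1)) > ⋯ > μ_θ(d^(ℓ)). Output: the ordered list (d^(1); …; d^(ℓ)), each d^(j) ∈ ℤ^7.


Interval decomposition of M: I[1,2], I[1,7], I[2,3]^2, I[6,6].
HN type (ℓ=4): μ^(1)=9; μ^(2)=2; μ^(3)=5/6; μ^(4)=-26

((0, 3, 2, 0, 0, 0, 0); (0, 0, 0, 0, 0, 1, 0); (0, 1, 1, 1, 1, 1, 1); (2, 0, 0, 0, 0, 0, 0))


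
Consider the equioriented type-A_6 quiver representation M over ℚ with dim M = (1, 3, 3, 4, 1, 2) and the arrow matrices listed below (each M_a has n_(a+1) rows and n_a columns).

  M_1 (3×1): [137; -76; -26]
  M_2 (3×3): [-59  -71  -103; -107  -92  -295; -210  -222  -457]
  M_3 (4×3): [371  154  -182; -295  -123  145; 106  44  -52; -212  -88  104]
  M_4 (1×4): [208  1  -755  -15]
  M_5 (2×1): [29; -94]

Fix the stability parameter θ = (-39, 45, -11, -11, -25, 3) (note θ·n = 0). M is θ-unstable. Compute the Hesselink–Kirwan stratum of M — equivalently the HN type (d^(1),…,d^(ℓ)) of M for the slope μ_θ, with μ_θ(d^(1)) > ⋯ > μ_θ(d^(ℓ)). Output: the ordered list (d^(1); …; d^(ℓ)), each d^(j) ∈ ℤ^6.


Interval decomposition of M: I[1,6], I[2,3], I[2,4], I[4,4]^2, I[6,6].
HN type (ℓ=6): μ^(1)=17; μ^(2)=23/3; μ^(3)=3; μ^(4)=-1/2; μ^(5)=-11; μ^(6)=-39

((0, 1, 1, 0, 0, 0); (0, 1, 1, 1, 0, 0); (0, 0, 0, 0, 0, 2); (0, 1, 1, 1, 1, 0); (0, 0, 0, 2, 0, 0); (1, 0, 0, 0, 0, 0))


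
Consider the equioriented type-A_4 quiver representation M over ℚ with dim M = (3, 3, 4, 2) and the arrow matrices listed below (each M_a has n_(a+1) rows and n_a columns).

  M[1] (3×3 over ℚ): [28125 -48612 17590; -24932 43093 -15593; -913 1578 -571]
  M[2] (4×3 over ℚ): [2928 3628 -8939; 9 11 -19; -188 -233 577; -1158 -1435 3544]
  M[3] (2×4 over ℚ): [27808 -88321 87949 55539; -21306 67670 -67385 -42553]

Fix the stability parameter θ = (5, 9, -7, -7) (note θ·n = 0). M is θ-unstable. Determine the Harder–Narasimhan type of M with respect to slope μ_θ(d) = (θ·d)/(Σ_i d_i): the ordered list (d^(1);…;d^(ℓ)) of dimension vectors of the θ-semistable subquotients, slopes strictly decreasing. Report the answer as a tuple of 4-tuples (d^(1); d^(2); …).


Interval decomposition of M: I[1,3], I[1,4]^2, I[3,3].
HN type (ℓ=3): μ^(1)=7/3; μ^(2)=0; μ^(3)=-7

((1, 1, 1, 0); (2, 2, 2, 2); (0, 0, 1, 0))
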